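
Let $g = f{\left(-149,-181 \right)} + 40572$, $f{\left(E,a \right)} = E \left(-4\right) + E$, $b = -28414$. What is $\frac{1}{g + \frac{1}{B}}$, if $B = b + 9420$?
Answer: $\frac{18994}{779114885} \approx 2.4379 \cdot 10^{-5}$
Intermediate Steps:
$f{\left(E,a \right)} = - 3 E$ ($f{\left(E,a \right)} = - 4 E + E = - 3 E$)
$B = -18994$ ($B = -28414 + 9420 = -18994$)
$g = 41019$ ($g = \left(-3\right) \left(-149\right) + 40572 = 447 + 40572 = 41019$)
$\frac{1}{g + \frac{1}{B}} = \frac{1}{41019 + \frac{1}{-18994}} = \frac{1}{41019 - \frac{1}{18994}} = \frac{1}{\frac{779114885}{18994}} = \frac{18994}{779114885}$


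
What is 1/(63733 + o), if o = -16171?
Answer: 1/47562 ≈ 2.1025e-5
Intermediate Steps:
1/(63733 + o) = 1/(63733 - 16171) = 1/47562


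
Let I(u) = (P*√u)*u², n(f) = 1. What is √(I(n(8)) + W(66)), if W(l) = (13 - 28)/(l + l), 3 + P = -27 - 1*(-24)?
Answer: I*√2959/22 ≈ 2.4726*I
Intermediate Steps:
P = -6 (P = -3 + (-27 - 1*(-24)) = -3 + (-27 + 24) = -3 - 3 = -6)
W(l) = -15/(2*l) (W(l) = -15*1/(2*l) = -15/(2*l))
I(u) = -6*u^(5/2) (I(u) = (-6*√u)*u² = -6*u^(5/2))
√(I(n(8)) + W(66)) = √(-6*1^(5/2) - 15/2/66) = √(-6*1 - 15/2*1/66) = √(-6 - 5/44) = √(-269/44) = I*√2959/22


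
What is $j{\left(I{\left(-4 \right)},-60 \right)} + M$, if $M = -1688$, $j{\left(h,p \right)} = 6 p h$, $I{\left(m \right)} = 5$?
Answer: $-3488$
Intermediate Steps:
$j{\left(h,p \right)} = 6 h p$
$j{\left(I{\left(-4 \right)},-60 \right)} + M = 6 \cdot 5 \left(-60\right) - 1688 = -1800 - 1688 = -3488$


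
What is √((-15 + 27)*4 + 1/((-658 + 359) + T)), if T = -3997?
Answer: √221466318/2148 ≈ 6.9282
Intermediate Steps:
√((-15 + 27)*4 + 1/((-658 + 359) + T)) = √((-15 + 27)*4 + 1/((-658 + 359) - 3997)) = √(12*4 + 1/(-299 - 3997)) = √(48 + 1/(-4296)) = √(48 - 1/4296) = √(206207/4296) = √221466318/2148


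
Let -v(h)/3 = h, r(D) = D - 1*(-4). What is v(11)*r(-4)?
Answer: 0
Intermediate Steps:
r(D) = 4 + D (r(D) = D + 4 = 4 + D)
v(h) = -3*h
v(11)*r(-4) = (-3*11)*(4 - 4) = -33*0 = 0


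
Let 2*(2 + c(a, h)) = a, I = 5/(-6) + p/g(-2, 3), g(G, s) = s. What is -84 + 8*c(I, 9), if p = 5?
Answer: -290/3 ≈ -96.667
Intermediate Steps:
I = 5/6 (I = 5/(-6) + 5/3 = 5*(-1/6) + 5*(1/3) = -5/6 + 5/3 = 5/6 ≈ 0.83333)
c(a, h) = -2 + a/2
-84 + 8*c(I, 9) = -84 + 8*(-2 + (1/2)*(5/6)) = -84 + 8*(-2 + 5/12) = -84 + 8*(-19/12) = -84 - 38/3 = -290/3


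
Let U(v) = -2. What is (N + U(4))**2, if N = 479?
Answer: 227529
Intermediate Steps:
(N + U(4))**2 = (479 - 2)**2 = 477**2 = 227529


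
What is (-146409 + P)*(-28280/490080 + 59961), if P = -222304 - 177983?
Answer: -33468795862470/1021 ≈ -3.2780e+10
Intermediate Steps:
P = -400287
(-146409 + P)*(-28280/490080 + 59961) = (-146409 - 400287)*(-28280/490080 + 59961) = -546696*(-28280*1/490080 + 59961) = -546696*(-707/12252 + 59961) = -546696*734641465/12252 = -33468795862470/1021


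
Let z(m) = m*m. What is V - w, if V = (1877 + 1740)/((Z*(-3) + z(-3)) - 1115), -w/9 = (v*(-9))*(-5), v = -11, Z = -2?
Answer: -4904117/1100 ≈ -4458.3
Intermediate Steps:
z(m) = m²
w = 4455 (w = -9*(-11*(-9))*(-5) = -891*(-5) = -9*(-495) = 4455)
V = -3617/1100 (V = (1877 + 1740)/((-2*(-3) + (-3)²) - 1115) = 3617/((6 + 9) - 1115) = 3617/(15 - 1115) = 3617/(-1100) = 3617*(-1/1100) = -3617/1100 ≈ -3.2882)
V - w = -3617/1100 - 1*4455 = -3617/1100 - 4455 = -4904117/1100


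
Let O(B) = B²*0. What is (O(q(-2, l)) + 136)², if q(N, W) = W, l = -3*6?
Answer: 18496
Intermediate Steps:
l = -18
O(B) = 0
(O(q(-2, l)) + 136)² = (0 + 136)² = 136² = 18496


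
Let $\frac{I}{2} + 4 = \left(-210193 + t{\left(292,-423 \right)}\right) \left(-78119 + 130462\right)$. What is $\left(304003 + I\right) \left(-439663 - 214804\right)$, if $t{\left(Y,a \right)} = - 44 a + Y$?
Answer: $13105686137298953$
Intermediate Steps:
$t{\left(Y,a \right)} = Y - 44 a$
$I = -20025280262$ ($I = -8 + 2 \left(-210193 + \left(292 - -18612\right)\right) \left(-78119 + 130462\right) = -8 + 2 \left(-210193 + \left(292 + 18612\right)\right) 52343 = -8 + 2 \left(-210193 + 18904\right) 52343 = -8 + 2 \left(\left(-191289\right) 52343\right) = -8 + 2 \left(-10012640127\right) = -8 - 20025280254 = -20025280262$)
$\left(304003 + I\right) \left(-439663 - 214804\right) = \left(304003 - 20025280262\right) \left(-439663 - 214804\right) = \left(-20024976259\right) \left(-654467\right) = 13105686137298953$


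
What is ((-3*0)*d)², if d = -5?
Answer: 0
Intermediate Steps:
((-3*0)*d)² = (-3*0*(-5))² = (0*(-5))² = 0² = 0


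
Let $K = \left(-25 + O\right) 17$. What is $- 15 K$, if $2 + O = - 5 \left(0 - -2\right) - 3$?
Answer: $10200$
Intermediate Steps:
$O = -15$ ($O = -2 - \left(3 + 5 \left(0 - -2\right)\right) = -2 - \left(3 + 5 \left(0 + 2\right)\right) = -2 - 13 = -15$)
$K = -680$ ($K = \left(-25 - 15\right) 17 = \left(-40\right) 17 = -680$)
$- 15 K = \left(-15\right) \left(-680\right) = 10200$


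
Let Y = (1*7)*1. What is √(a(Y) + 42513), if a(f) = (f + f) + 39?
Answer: √42566 ≈ 206.32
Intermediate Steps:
Y = 7 (Y = 7*1 = 7)
a(f) = 39 + 2*f (a(f) = 2*f + 39 = 39 + 2*f)
√(a(Y) + 42513) = √((39 + 2*7) + 42513) = √((39 + 14) + 42513) = √(53 + 42513) = √42566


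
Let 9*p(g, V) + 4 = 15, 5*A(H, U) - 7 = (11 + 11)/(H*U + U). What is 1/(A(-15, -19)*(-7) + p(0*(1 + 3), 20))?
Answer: -855/7433 ≈ -0.11503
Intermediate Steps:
A(H, U) = 7/5 + 22/(5*(U + H*U)) (A(H, U) = 7/5 + ((11 + 11)/(H*U + U))/5 = 7/5 + (22/(U + H*U))/5 = 7/5 + 22/(5*(U + H*U)))
p(g, V) = 11/9 (p(g, V) = -4/9 + (⅑)*15 = -4/9 + 5/3 = 11/9)
1/(A(-15, -19)*(-7) + p(0*(1 + 3), 20)) = 1/(((⅕)*(22 + 7*(-19) + 7*(-15)*(-19))/(-19*(1 - 15)))*(-7) + 11/9) = 1/(((⅕)*(-1/19)*(22 - 133 + 1995)/(-14))*(-7) + 11/9) = 1/(((⅕)*(-1/19)*(-1/14)*1884)*(-7) + 11/9) = 1/((942/665)*(-7) + 11/9) = 1/(-942/95 + 11/9) = 1/(-7433/855) = -855/7433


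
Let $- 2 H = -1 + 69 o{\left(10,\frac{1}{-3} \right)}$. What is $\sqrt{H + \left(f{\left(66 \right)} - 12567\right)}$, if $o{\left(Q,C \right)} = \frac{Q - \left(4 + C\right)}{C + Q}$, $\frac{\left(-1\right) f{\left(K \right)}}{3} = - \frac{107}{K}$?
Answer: $\frac{i \sqrt{5122339310}}{638} \approx 112.18 i$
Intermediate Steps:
$f{\left(K \right)} = \frac{321}{K}$ ($f{\left(K \right)} = - 3 \left(- \frac{107}{K}\right) = \frac{321}{K}$)
$o{\left(Q,C \right)} = \frac{-4 + Q - C}{C + Q}$
$H = - \frac{641}{29}$ ($H = - \frac{-1 + 69 \frac{-4 + 10 - \frac{1}{-3}}{\frac{1}{-3} + 10}}{2} = - \frac{-1 + 69 \frac{-4 + 10 - - \frac{1}{3}}{- \frac{1}{3} + 10}}{2} = - \frac{-1 + 69 \frac{-4 + 10 + \frac{1}{3}}{\frac{29}{3}}}{2} = - \frac{-1 + 69 \cdot \frac{3}{29} \cdot \frac{19}{3}}{2} = - \frac{-1 + 69 \cdot \frac{19}{29}}{2} = - \frac{-1 + \frac{1311}{29}}{2} = \left(- \frac{1}{2}\right) \frac{1282}{29} = - \frac{641}{29} \approx -22.103$)
$\sqrt{H + \left(f{\left(66 \right)} - 12567\right)} = \sqrt{- \frac{641}{29} + \left(\frac{321}{66} - 12567\right)} = \sqrt{- \frac{641}{29} + \left(321 \cdot \frac{1}{66} - 12567\right)} = \sqrt{- \frac{641}{29} + \left(\frac{107}{22} - 12567\right)} = \sqrt{- \frac{641}{29} - \frac{276367}{22}} = \sqrt{- \frac{8028745}{638}} = \frac{i \sqrt{5122339310}}{638}$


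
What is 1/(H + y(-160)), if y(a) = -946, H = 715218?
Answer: 1/714272 ≈ 1.4000e-6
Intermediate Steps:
1/(H + y(-160)) = 1/(715218 - 946) = 1/714272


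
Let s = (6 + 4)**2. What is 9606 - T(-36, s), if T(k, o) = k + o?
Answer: 9542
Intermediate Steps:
s = 100 (s = 10**2 = 100)
9606 - T(-36, s) = 9606 - (-36 + 100) = 9606 - 1*64 = 9606 - 64 = 9542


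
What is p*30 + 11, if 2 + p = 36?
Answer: 1031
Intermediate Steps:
p = 34 (p = -2 + 36 = 34)
p*30 + 11 = 34*30 + 11 = 1020 + 11 = 1031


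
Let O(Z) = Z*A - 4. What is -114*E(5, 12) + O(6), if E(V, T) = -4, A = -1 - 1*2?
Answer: 434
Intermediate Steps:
A = -3 (A = -1 - 2 = -3)
O(Z) = -4 - 3*Z (O(Z) = Z*(-3) - 4 = -3*Z - 4 = -4 - 3*Z)
-114*E(5, 12) + O(6) = -114*(-4) + (-4 - 3*6) = 456 + (-4 - 18) = 456 - 22 = 434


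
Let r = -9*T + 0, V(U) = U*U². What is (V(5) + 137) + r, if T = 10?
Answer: 172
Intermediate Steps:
V(U) = U³
r = -90 (r = -9*10 + 0 = -90 + 0 = -90)
(V(5) + 137) + r = (5³ + 137) - 90 = (125 + 137) - 90 = 262 - 90 = 172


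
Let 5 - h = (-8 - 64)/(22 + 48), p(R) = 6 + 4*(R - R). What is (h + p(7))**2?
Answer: 177241/1225 ≈ 144.69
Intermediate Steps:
p(R) = 6 (p(R) = 6 + 4*0 = 6 + 0 = 6)
h = 211/35 (h = 5 - (-8 - 64)/(22 + 48) = 5 - (-72)/70 = 5 - 1*(-36/35) = 5 + 36/35 = 211/35 ≈ 6.0286)
(h + p(7))**2 = (211/35 + 6)**2 = (421/35)**2 = 177241/1225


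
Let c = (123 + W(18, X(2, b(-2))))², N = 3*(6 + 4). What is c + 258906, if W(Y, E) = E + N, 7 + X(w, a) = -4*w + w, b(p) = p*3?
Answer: 278506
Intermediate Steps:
N = 30 (N = 3*10 = 30)
b(p) = 3*p
X(w, a) = -7 - 3*w (X(w, a) = -7 + (-4*w + w) = -7 - 3*w)
W(Y, E) = 30 + E (W(Y, E) = E + 30 = 30 + E)
c = 19600 (c = (123 + (30 + (-7 - 3*2)))² = (123 + (30 + (-7 - 6)))² = (123 + (30 - 13))² = (123 + 17)² = 140² = 19600)
c + 258906 = 19600 + 258906 = 278506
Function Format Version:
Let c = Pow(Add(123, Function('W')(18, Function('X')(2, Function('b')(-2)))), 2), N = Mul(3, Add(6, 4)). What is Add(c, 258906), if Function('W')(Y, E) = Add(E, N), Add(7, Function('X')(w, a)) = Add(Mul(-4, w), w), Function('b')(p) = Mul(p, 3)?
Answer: 278506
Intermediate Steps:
N = 30 (N = Mul(3, 10) = 30)
Function('b')(p) = Mul(3, p)
Function('X')(w, a) = Add(-7, Mul(-3, w)) (Function('X')(w, a) = Add(-7, Add(Mul(-4, w), w)) = Add(-7, Mul(-3, w)))
Function('W')(Y, E) = Add(30, E) (Function('W')(Y, E) = Add(E, 30) = Add(30, E))
c = 19600 (c = Pow(Add(123, Add(30, Add(-7, Mul(-3, 2)))), 2) = Pow(Add(123, Add(30, Add(-7, -6))), 2) = Pow(Add(123, Add(30, -13)), 2) = Pow(Add(123, 17), 2) = Pow(140, 2) = 19600)
Add(c, 258906) = Add(19600, 258906) = 278506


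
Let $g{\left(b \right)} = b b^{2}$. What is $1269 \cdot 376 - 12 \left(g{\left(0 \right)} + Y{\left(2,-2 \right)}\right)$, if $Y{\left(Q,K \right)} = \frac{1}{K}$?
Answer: $477150$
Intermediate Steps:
$g{\left(b \right)} = b^{3}$
$1269 \cdot 376 - 12 \left(g{\left(0 \right)} + Y{\left(2,-2 \right)}\right) = 1269 \cdot 376 - 12 \left(0^{3} + \frac{1}{-2}\right) = 477144 - 12 \left(0 - \frac{1}{2}\right) = 477144 - -6 = 477144 + 6 = 477150$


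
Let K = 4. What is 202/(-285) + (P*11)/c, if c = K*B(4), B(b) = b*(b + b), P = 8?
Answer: -97/4560 ≈ -0.021272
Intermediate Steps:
B(b) = 2*b² (B(b) = b*(2*b) = 2*b²)
c = 128 (c = 4*(2*4²) = 4*(2*16) = 4*32 = 128)
202/(-285) + (P*11)/c = 202/(-285) + (8*11)/128 = 202*(-1/285) + 88*(1/128) = -202/285 + 11/16 = -97/4560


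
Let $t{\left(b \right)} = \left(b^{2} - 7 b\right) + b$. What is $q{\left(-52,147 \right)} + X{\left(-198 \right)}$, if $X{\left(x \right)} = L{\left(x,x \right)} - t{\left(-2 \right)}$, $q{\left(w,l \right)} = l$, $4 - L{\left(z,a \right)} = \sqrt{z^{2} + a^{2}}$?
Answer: $135 - 198 \sqrt{2} \approx -145.01$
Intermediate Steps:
$L{\left(z,a \right)} = 4 - \sqrt{a^{2} + z^{2}}$ ($L{\left(z,a \right)} = 4 - \sqrt{z^{2} + a^{2}} = 4 - \sqrt{a^{2} + z^{2}}$)
$t{\left(b \right)} = b^{2} - 6 b$
$X{\left(x \right)} = -12 - \sqrt{2} \sqrt{x^{2}}$ ($X{\left(x \right)} = \left(4 - \sqrt{x^{2} + x^{2}}\right) - - 2 \left(-6 - 2\right) = \left(4 - \sqrt{2 x^{2}}\right) - \left(-2\right) \left(-8\right) = \left(4 - \sqrt{2} \sqrt{x^{2}}\right) - 16 = -12 - \sqrt{2} \sqrt{x^{2}}$)
$q{\left(-52,147 \right)} + X{\left(-198 \right)} = 147 - \left(12 + \sqrt{2} \sqrt{\left(-198\right)^{2}}\right) = 147 - \left(12 + \sqrt{2} \sqrt{39204}\right) = 147 - \left(12 + \sqrt{2} \cdot 198\right) = 147 - \left(12 + 198 \sqrt{2}\right) = 135 - 198 \sqrt{2}$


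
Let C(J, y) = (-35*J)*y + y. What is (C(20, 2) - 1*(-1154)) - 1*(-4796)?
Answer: 4552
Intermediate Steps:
C(J, y) = y - 35*J*y (C(J, y) = -35*J*y + y = y - 35*J*y)
(C(20, 2) - 1*(-1154)) - 1*(-4796) = (2*(1 - 35*20) - 1*(-1154)) - 1*(-4796) = (2*(1 - 700) + 1154) + 4796 = (2*(-699) + 1154) + 4796 = (-1398 + 1154) + 4796 = -244 + 4796 = 4552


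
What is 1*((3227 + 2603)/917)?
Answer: 5830/917 ≈ 6.3577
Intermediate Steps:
1*((3227 + 2603)/917) = 1*(5830*(1/917)) = 1*(5830/917) = 5830/917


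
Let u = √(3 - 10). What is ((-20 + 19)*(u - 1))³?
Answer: (1 - I*√7)³ ≈ -20.0 + 10.583*I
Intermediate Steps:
u = I*√7 (u = √(-7) = I*√7 ≈ 2.6458*I)
((-20 + 19)*(u - 1))³ = ((-20 + 19)*(I*√7 - 1))³ = (-(-1 + I*√7))³ = (1 - I*√7)³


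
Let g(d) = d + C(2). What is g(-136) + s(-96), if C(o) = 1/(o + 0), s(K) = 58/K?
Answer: -6533/48 ≈ -136.10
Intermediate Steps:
C(o) = 1/o
g(d) = ½ + d (g(d) = d + 1/2 = d + ½ = ½ + d)
g(-136) + s(-96) = (½ - 136) + 58/(-96) = -271/2 + 58*(-1/96) = -271/2 - 29/48 = -6533/48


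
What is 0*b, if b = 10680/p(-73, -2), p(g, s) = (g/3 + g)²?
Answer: 0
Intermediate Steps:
p(g, s) = 16*g²/9 (p(g, s) = (g*(⅓) + g)² = (g/3 + g)² = (4*g/3)² = 16*g²/9)
b = 12015/10658 (b = 10680/(((16/9)*(-73)²)) = 10680/(((16/9)*5329)) = 10680/(85264/9) = 10680*(9/85264) = 12015/10658 ≈ 1.1273)
0*b = 0*(12015/10658) = 0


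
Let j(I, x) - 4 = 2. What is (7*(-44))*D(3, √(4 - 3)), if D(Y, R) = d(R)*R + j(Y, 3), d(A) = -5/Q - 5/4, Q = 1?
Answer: 77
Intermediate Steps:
j(I, x) = 6 (j(I, x) = 4 + 2 = 6)
d(A) = -25/4 (d(A) = -5/1 - 5/4 = -5*1 - 5*¼ = -5 - 5/4 = -25/4)
D(Y, R) = 6 - 25*R/4 (D(Y, R) = -25*R/4 + 6 = 6 - 25*R/4)
(7*(-44))*D(3, √(4 - 3)) = (7*(-44))*(6 - 25*√(4 - 3)/4) = -308*(6 - 25*√1/4) = -308*(6 - 25/4*1) = -308*(6 - 25/4) = -308*(-¼) = 77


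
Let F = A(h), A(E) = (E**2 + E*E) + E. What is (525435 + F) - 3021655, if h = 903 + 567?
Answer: 1827050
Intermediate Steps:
h = 1470
A(E) = E + 2*E**2 (A(E) = (E**2 + E**2) + E = 2*E**2 + E = E + 2*E**2)
F = 4323270 (F = 1470*(1 + 2*1470) = 1470*(1 + 2940) = 1470*2941 = 4323270)
(525435 + F) - 3021655 = (525435 + 4323270) - 3021655 = 4848705 - 3021655 = 1827050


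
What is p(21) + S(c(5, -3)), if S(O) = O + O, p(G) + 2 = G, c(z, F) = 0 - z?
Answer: 9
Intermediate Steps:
c(z, F) = -z
p(G) = -2 + G
S(O) = 2*O
p(21) + S(c(5, -3)) = (-2 + 21) + 2*(-1*5) = 19 + 2*(-5) = 19 - 10 = 9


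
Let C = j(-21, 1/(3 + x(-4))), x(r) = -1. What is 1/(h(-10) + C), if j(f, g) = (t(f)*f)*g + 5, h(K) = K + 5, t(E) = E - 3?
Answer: 1/252 ≈ 0.0039683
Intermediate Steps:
t(E) = -3 + E
h(K) = 5 + K
j(f, g) = 5 + f*g*(-3 + f) (j(f, g) = ((-3 + f)*f)*g + 5 = (f*(-3 + f))*g + 5 = f*g*(-3 + f) + 5 = 5 + f*g*(-3 + f))
C = 257 (C = 5 - 21*(-3 - 21)/(3 - 1) = 5 - 21*(-24)/2 = 5 - 21*½*(-24) = 5 + 252 = 257)
1/(h(-10) + C) = 1/((5 - 10) + 257) = 1/(-5 + 257) = 1/252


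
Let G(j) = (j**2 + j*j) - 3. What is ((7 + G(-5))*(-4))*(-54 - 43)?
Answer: 20952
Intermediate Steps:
G(j) = -3 + 2*j**2 (G(j) = (j**2 + j**2) - 3 = 2*j**2 - 3 = -3 + 2*j**2)
((7 + G(-5))*(-4))*(-54 - 43) = ((7 + (-3 + 2*(-5)**2))*(-4))*(-54 - 43) = ((7 + (-3 + 2*25))*(-4))*(-97) = ((7 + (-3 + 50))*(-4))*(-97) = ((7 + 47)*(-4))*(-97) = (54*(-4))*(-97) = -216*(-97) = 20952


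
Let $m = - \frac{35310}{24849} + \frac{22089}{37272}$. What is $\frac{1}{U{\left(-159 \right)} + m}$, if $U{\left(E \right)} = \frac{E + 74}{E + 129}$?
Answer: $\frac{3118424}{6252421} \approx 0.49875$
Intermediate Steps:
$U{\left(E \right)} = \frac{74 + E}{129 + E}$
$m = - \frac{7749341}{9355272}$ ($m = \left(-35310\right) \frac{1}{24849} + 22089 \cdot \frac{1}{37272} = - \frac{1070}{753} + \frac{7363}{12424} = - \frac{7749341}{9355272} \approx -0.82834$)
$\frac{1}{U{\left(-159 \right)} + m} = \frac{1}{\frac{74 - 159}{129 - 159} - \frac{7749341}{9355272}} = \frac{1}{\frac{1}{-30} \left(-85\right) - \frac{7749341}{9355272}} = \frac{1}{\left(- \frac{1}{30}\right) \left(-85\right) - \frac{7749341}{9355272}} = \frac{1}{\frac{17}{6} - \frac{7749341}{9355272}} = \frac{1}{\frac{6252421}{3118424}} = \frac{3118424}{6252421}$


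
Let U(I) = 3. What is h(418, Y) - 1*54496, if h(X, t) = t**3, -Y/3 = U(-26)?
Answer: -55225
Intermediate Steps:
Y = -9 (Y = -3*3 = -9)
h(418, Y) - 1*54496 = (-9)**3 - 1*54496 = -729 - 54496 = -55225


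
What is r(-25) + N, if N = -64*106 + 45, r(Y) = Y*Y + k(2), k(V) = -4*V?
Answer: -6122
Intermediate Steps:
r(Y) = -8 + Y² (r(Y) = Y*Y - 4*2 = Y² - 8 = -8 + Y²)
N = -6739 (N = -6784 + 45 = -6739)
r(-25) + N = (-8 + (-25)²) - 6739 = (-8 + 625) - 6739 = 617 - 6739 = -6122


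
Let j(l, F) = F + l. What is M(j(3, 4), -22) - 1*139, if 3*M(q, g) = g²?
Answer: 67/3 ≈ 22.333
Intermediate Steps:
M(q, g) = g²/3
M(j(3, 4), -22) - 1*139 = (⅓)*(-22)² - 1*139 = (⅓)*484 - 139 = 484/3 - 139 = 67/3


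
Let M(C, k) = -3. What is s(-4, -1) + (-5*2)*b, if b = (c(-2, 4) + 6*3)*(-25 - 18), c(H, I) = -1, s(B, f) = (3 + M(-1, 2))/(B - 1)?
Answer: 7310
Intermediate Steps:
s(B, f) = 0 (s(B, f) = (3 - 3)/(B - 1) = 0/(-1 + B) = 0)
b = -731 (b = (-1 + 6*3)*(-25 - 18) = (-1 + 18)*(-43) = 17*(-43) = -731)
s(-4, -1) + (-5*2)*b = 0 - 5*2*(-731) = 0 - 10*(-731) = 0 + 7310 = 7310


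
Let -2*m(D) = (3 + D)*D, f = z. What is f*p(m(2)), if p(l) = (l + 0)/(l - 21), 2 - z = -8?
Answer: 25/13 ≈ 1.9231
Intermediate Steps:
z = 10 (z = 2 - 1*(-8) = 2 + 8 = 10)
f = 10
m(D) = -D*(3 + D)/2 (m(D) = -(3 + D)*D/2 = -D*(3 + D)/2)
p(l) = l/(-21 + l)
f*p(m(2)) = 10*((-½*2*(3 + 2))/(-21 - ½*2*(3 + 2))) = 10*((-½*2*5)/(-21 - ½*2*5)) = 10*(-5/(-21 - 5)) = 10*(-5/(-26)) = 10*(-5*(-1/26)) = 10*(5/26) = 25/13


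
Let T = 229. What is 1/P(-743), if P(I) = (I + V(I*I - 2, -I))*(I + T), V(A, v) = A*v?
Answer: -1/210827471492 ≈ -4.7432e-12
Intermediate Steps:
P(I) = (229 + I)*(I - I*(-2 + I**2)) (P(I) = (I + (I*I - 2)*(-I))*(I + 229) = (I + (I**2 - 2)*(-I))*(229 + I) = (I + (-2 + I**2)*(-I))*(229 + I) = (I - I*(-2 + I**2))*(229 + I) = (229 + I)*(I - I*(-2 + I**2)))
1/P(-743) = 1/(-743*(687 - 1*(-743)**3 - 229*(-743)**2 + 3*(-743))) = 1/(-743*(687 - 1*(-410172407) - 229*552049 - 2229)) = 1/(-743*(687 + 410172407 - 126419221 - 2229)) = 1/(-743*283751644) = 1/(-210827471492) = -1/210827471492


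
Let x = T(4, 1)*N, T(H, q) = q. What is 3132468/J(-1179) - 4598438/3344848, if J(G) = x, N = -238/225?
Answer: -45335917163897/15309112 ≈ -2.9614e+6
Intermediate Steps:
N = -238/225 (N = -238*1/225 = -238/225 ≈ -1.0578)
x = -238/225 (x = 1*(-238/225) = -238/225 ≈ -1.0578)
J(G) = -238/225
3132468/J(-1179) - 4598438/3344848 = 3132468/(-238/225) - 4598438/3344848 = 3132468*(-225/238) - 4598438*1/3344848 = -352402650/119 - 176863/128648 = -45335917163897/15309112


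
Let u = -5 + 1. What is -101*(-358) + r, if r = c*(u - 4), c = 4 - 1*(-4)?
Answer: 36094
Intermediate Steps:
c = 8 (c = 4 + 4 = 8)
u = -4
r = -64 (r = 8*(-4 - 4) = 8*(-8) = -64)
-101*(-358) + r = -101*(-358) - 64 = 36158 - 64 = 36094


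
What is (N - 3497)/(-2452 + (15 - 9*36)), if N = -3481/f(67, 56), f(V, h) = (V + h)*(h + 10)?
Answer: 28392127/22413798 ≈ 1.2667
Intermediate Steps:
f(V, h) = (10 + h)*(V + h) (f(V, h) = (V + h)*(10 + h) = (10 + h)*(V + h))
N = -3481/8118 (N = -3481/(56**2 + 10*67 + 10*56 + 67*56) = -3481/(3136 + 670 + 560 + 3752) = -3481/8118 ≈ -0.42880)
(N - 3497)/(-2452 + (15 - 9*36)) = (-3481/8118 - 3497)/(-2452 + (15 - 9*36)) = -28392127/(8118*(-2452 + (15 - 324))) = -28392127/(8118*(-2452 - 309)) = -28392127/8118/(-2761) = -28392127/8118*(-1/2761) = 28392127/22413798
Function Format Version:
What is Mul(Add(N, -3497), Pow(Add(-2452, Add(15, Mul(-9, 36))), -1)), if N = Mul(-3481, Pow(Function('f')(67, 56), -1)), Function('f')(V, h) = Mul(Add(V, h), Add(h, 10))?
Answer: Rational(28392127, 22413798) ≈ 1.2667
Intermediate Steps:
Function('f')(V, h) = Mul(Add(10, h), Add(V, h)) (Function('f')(V, h) = Mul(Add(V, h), Add(10, h)) = Mul(Add(10, h), Add(V, h)))
N = Rational(-3481, 8118) (N = Mul(-3481, Pow(Add(Pow(56, 2), Mul(10, 67), Mul(10, 56), Mul(67, 56)), -1)) = Mul(-3481, Pow(Add(3136, 670, 560, 3752), -1)) = Mul(-3481, Pow(8118, -1)) = Mul(-3481, Rational(1, 8118)) = Rational(-3481, 8118) ≈ -0.42880)
Mul(Add(N, -3497), Pow(Add(-2452, Add(15, Mul(-9, 36))), -1)) = Mul(Add(Rational(-3481, 8118), -3497), Pow(Add(-2452, Add(15, Mul(-9, 36))), -1)) = Mul(Rational(-28392127, 8118), Pow(Add(-2452, Add(15, -324)), -1)) = Mul(Rational(-28392127, 8118), Pow(Add(-2452, -309), -1)) = Mul(Rational(-28392127, 8118), Pow(-2761, -1)) = Mul(Rational(-28392127, 8118), Rational(-1, 2761)) = Rational(28392127, 22413798)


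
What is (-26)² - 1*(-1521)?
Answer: 2197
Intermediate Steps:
(-26)² - 1*(-1521) = 676 + 1521 = 2197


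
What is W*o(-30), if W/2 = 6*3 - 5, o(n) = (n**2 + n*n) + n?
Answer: 46020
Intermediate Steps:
o(n) = n + 2*n**2 (o(n) = (n**2 + n**2) + n = 2*n**2 + n = n + 2*n**2)
W = 26 (W = 2*(6*3 - 5) = 2*(18 - 5) = 2*13 = 26)
W*o(-30) = 26*(-30*(1 + 2*(-30))) = 26*(-30*(1 - 60)) = 26*(-30*(-59)) = 26*1770 = 46020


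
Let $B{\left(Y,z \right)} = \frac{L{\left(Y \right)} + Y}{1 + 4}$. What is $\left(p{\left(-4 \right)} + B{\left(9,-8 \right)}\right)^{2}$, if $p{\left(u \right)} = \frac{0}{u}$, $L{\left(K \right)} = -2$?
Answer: $\frac{49}{25} \approx 1.96$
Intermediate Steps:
$B{\left(Y,z \right)} = - \frac{2}{5} + \frac{Y}{5}$ ($B{\left(Y,z \right)} = \frac{-2 + Y}{1 + 4} = \frac{-2 + Y}{5} = \left(-2 + Y\right) \frac{1}{5} = - \frac{2}{5} + \frac{Y}{5}$)
$p{\left(u \right)} = 0$
$\left(p{\left(-4 \right)} + B{\left(9,-8 \right)}\right)^{2} = \left(0 + \left(- \frac{2}{5} + \frac{1}{5} \cdot 9\right)\right)^{2} = \left(0 + \left(- \frac{2}{5} + \frac{9}{5}\right)\right)^{2} = \left(0 + \frac{7}{5}\right)^{2} = \left(\frac{7}{5}\right)^{2} = \frac{49}{25}$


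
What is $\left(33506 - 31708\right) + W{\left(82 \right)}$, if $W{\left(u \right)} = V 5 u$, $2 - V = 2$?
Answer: $1798$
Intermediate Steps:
$V = 0$ ($V = 2 - 2 = 0$)
$W{\left(u \right)} = 0$ ($W{\left(u \right)} = 0 \cdot 5 u = 0 u = 0$)
$\left(33506 - 31708\right) + W{\left(82 \right)} = \left(33506 - 31708\right) + 0 = 1798 + 0 = 1798$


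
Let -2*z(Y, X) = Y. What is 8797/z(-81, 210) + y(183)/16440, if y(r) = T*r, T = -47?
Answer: 96182893/443880 ≈ 216.69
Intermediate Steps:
z(Y, X) = -Y/2
y(r) = -47*r
8797/z(-81, 210) + y(183)/16440 = 8797/((-1/2*(-81))) - 47*183/16440 = 8797/(81/2) - 8601*1/16440 = 8797*(2/81) - 2867/5480 = 17594/81 - 2867/5480 = 96182893/443880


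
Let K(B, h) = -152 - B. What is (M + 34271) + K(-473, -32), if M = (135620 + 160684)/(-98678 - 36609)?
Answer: 4679551600/135287 ≈ 34590.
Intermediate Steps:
M = -296304/135287 (M = 296304/(-135287) = 296304*(-1/135287) = -296304/135287 ≈ -2.1902)
(M + 34271) + K(-473, -32) = (-296304/135287 + 34271) + (-152 - 1*(-473)) = 4636124473/135287 + (-152 + 473) = 4636124473/135287 + 321 = 4679551600/135287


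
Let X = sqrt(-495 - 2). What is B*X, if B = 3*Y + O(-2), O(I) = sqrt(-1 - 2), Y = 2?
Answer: -sqrt(1491) + 6*I*sqrt(497) ≈ -38.613 + 133.76*I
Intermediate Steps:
O(I) = I*sqrt(3) (O(I) = sqrt(-3) = I*sqrt(3))
B = 6 + I*sqrt(3) (B = 3*2 + I*sqrt(3) = 6 + I*sqrt(3) ≈ 6.0 + 1.732*I)
X = I*sqrt(497) (X = sqrt(-497) = I*sqrt(497) ≈ 22.293*I)
B*X = (6 + I*sqrt(3))*(I*sqrt(497)) = I*sqrt(497)*(6 + I*sqrt(3))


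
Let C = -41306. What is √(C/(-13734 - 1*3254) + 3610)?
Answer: √260629836542/8494 ≈ 60.104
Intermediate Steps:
√(C/(-13734 - 1*3254) + 3610) = √(-41306/(-13734 - 1*3254) + 3610) = √(-41306/(-13734 - 3254) + 3610) = √(-41306/(-16988) + 3610) = √(-41306*(-1/16988) + 3610) = √(20653/8494 + 3610) = √(30683993/8494) = √260629836542/8494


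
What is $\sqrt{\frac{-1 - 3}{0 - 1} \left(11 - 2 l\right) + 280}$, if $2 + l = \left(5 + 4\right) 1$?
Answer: $2 \sqrt{67} \approx 16.371$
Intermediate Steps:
$l = 7$ ($l = -2 + \left(5 + 4\right) 1 = -2 + 9 \cdot 1 = -2 + 9 = 7$)
$\sqrt{\frac{-1 - 3}{0 - 1} \left(11 - 2 l\right) + 280} = \sqrt{\frac{-1 - 3}{0 - 1} \left(11 - 14\right) + 280} = \sqrt{- \frac{4}{-1} \left(11 - 14\right) + 280} = \sqrt{\left(-4\right) \left(-1\right) \left(-3\right) + 280} = \sqrt{4 \left(-3\right) + 280} = \sqrt{-12 + 280} = \sqrt{268} = 2 \sqrt{67}$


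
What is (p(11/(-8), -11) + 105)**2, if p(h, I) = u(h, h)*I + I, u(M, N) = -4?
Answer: 19044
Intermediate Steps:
p(h, I) = -3*I (p(h, I) = -4*I + I = -3*I)
(p(11/(-8), -11) + 105)**2 = (-3*(-11) + 105)**2 = (33 + 105)**2 = 138**2 = 19044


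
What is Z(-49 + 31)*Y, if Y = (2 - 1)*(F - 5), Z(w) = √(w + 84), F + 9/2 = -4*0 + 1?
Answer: -17*√66/2 ≈ -69.054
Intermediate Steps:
F = -7/2 (F = -9/2 + (-4*0 + 1) = -9/2 + (0 + 1) = -9/2 + 1 = -7/2 ≈ -3.5000)
Z(w) = √(84 + w)
Y = -17/2 (Y = (2 - 1)*(-7/2 - 5) = 1*(-17/2) = -17/2 ≈ -8.5000)
Z(-49 + 31)*Y = √(84 + (-49 + 31))*(-17/2) = √(84 - 18)*(-17/2) = √66*(-17/2) = -17*√66/2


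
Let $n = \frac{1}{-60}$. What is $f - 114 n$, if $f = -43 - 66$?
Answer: $- \frac{1071}{10} \approx -107.1$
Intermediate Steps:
$n = - \frac{1}{60} \approx -0.016667$
$f = -109$ ($f = -43 - 66 = -109$)
$f - 114 n = -109 - - \frac{19}{10} = -109 + \frac{19}{10} = - \frac{1071}{10}$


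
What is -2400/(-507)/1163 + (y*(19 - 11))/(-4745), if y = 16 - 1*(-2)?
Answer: -1885136/71739655 ≈ -0.026277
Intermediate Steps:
y = 18 (y = 16 + 2 = 18)
-2400/(-507)/1163 + (y*(19 - 11))/(-4745) = -2400/(-507)/1163 + (18*(19 - 11))/(-4745) = -2400*(-1/507)*(1/1163) + (18*8)*(-1/4745) = (800/169)*(1/1163) + 144*(-1/4745) = 800/196547 - 144/4745 = -1885136/71739655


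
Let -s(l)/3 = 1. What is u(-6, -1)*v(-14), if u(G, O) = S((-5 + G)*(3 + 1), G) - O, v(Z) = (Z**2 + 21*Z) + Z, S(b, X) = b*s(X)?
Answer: -14896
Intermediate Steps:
s(l) = -3 (s(l) = -3*1 = -3)
S(b, X) = -3*b (S(b, X) = b*(-3) = -3*b)
v(Z) = Z**2 + 22*Z
u(G, O) = 60 - O - 12*G (u(G, O) = -3*(-5 + G)*(3 + 1) - O = -3*(-5 + G)*4 - O = -3*(-20 + 4*G) - O = (60 - 12*G) - O = 60 - O - 12*G)
u(-6, -1)*v(-14) = (60 - 1*(-1) - 12*(-6))*(-14*(22 - 14)) = (60 + 1 + 72)*(-14*8) = 133*(-112) = -14896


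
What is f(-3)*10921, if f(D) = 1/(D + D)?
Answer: -10921/6 ≈ -1820.2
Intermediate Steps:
f(D) = 1/(2*D)
f(-3)*10921 = ((1/2)/(-3))*10921 = ((1/2)*(-1/3))*10921 = -1/6*10921 = -10921/6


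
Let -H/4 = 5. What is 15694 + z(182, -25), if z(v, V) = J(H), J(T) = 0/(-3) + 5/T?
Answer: 62775/4 ≈ 15694.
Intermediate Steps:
H = -20 (H = -4*5 = -20)
J(T) = 5/T (J(T) = 0*(-⅓) + 5/T = 0 + 5/T = 5/T)
z(v, V) = -¼ (z(v, V) = 5/(-20) = 5*(-1/20) = -¼)
15694 + z(182, -25) = 15694 - ¼ = 62775/4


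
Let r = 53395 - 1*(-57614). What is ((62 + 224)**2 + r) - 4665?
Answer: 188140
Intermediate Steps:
r = 111009 (r = 53395 + 57614 = 111009)
((62 + 224)**2 + r) - 4665 = ((62 + 224)**2 + 111009) - 4665 = (286**2 + 111009) - 4665 = (81796 + 111009) - 4665 = 192805 - 4665 = 188140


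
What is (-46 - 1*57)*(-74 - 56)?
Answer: 13390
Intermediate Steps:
(-46 - 1*57)*(-74 - 56) = (-46 - 57)*(-130) = -103*(-130) = 13390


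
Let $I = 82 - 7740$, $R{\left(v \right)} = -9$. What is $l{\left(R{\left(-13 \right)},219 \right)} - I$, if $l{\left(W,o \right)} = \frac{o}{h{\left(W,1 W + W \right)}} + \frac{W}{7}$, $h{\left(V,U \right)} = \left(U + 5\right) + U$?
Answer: $\frac{1659974}{217} \approx 7649.6$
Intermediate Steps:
$h{\left(V,U \right)} = 5 + 2 U$ ($h{\left(V,U \right)} = \left(5 + U\right) + U = 5 + 2 U$)
$I = -7658$ ($I = 82 - 7740 = -7658$)
$l{\left(W,o \right)} = \frac{W}{7} + \frac{o}{5 + 4 W}$ ($l{\left(W,o \right)} = \frac{o}{5 + 2 \left(1 W + W\right)} + \frac{W}{7} = \frac{o}{5 + 2 \left(W + W\right)} + W \frac{1}{7} = \frac{o}{5 + 2 \cdot 2 W} + \frac{W}{7} = \frac{o}{5 + 4 W} + \frac{W}{7} = \frac{W}{7} + \frac{o}{5 + 4 W}$)
$l{\left(R{\left(-13 \right)},219 \right)} - I = \frac{7 \cdot 219 - 9 \left(5 + 4 \left(-9\right)\right)}{7 \left(5 + 4 \left(-9\right)\right)} - -7658 = \frac{1533 - 9 \left(5 - 36\right)}{7 \left(5 - 36\right)} + 7658 = \frac{1533 - -279}{7 \left(-31\right)} + 7658 = \frac{1}{7} \left(- \frac{1}{31}\right) \left(1533 + 279\right) + 7658 = \frac{1}{7} \left(- \frac{1}{31}\right) 1812 + 7658 = - \frac{1812}{217} + 7658 = \frac{1659974}{217}$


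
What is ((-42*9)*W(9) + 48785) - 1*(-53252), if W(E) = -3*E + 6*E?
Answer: 91831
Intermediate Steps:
W(E) = 3*E
((-42*9)*W(9) + 48785) - 1*(-53252) = ((-42*9)*(3*9) + 48785) - 1*(-53252) = (-378*27 + 48785) + 53252 = (-10206 + 48785) + 53252 = 38579 + 53252 = 91831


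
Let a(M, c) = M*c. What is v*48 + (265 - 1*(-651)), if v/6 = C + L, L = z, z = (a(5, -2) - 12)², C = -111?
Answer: 108340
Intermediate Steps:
z = 484 (z = (5*(-2) - 12)² = (-10 - 12)² = (-22)² = 484)
L = 484
v = 2238 (v = 6*(-111 + 484) = 6*373 = 2238)
v*48 + (265 - 1*(-651)) = 2238*48 + (265 - 1*(-651)) = 107424 + (265 + 651) = 107424 + 916 = 108340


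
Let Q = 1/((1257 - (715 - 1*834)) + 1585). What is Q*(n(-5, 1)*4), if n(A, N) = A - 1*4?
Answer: -4/329 ≈ -0.012158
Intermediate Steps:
n(A, N) = -4 + A (n(A, N) = A - 4 = -4 + A)
Q = 1/2961 (Q = 1/((1257 - (715 - 834)) + 1585) = 1/((1257 - 1*(-119)) + 1585) = 1/((1257 + 119) + 1585) = 1/(1376 + 1585) = 1/2961 ≈ 0.00033772)
Q*(n(-5, 1)*4) = ((-4 - 5)*4)/2961 = (-9*4)/2961 = (1/2961)*(-36) = -4/329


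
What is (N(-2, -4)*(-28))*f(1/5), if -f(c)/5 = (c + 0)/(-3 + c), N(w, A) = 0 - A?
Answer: -40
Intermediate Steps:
N(w, A) = -A
f(c) = -5*c/(-3 + c) (f(c) = -5*(c + 0)/(-3 + c) = -5*c/(-3 + c))
(N(-2, -4)*(-28))*f(1/5) = (-1*(-4)*(-28))*(-5/(5*(-3 + 1/5))) = (4*(-28))*(-5*⅕/(-3 + ⅕)) = -(-560)/(5*(-14/5)) = -(-560)*(-5)/(5*14) = -112*5/14 = -40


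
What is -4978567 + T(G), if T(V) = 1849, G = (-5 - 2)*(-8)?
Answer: -4976718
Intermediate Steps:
G = 56 (G = -7*(-8) = 56)
-4978567 + T(G) = -4978567 + 1849 = -4976718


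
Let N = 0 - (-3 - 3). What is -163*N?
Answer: -978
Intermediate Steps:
N = 6 (N = 0 - 1*(-6) = 0 + 6 = 6)
-163*N = -163*6 = -978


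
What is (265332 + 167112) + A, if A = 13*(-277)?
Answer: 428843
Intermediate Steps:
A = -3601
(265332 + 167112) + A = (265332 + 167112) - 3601 = 432444 - 3601 = 428843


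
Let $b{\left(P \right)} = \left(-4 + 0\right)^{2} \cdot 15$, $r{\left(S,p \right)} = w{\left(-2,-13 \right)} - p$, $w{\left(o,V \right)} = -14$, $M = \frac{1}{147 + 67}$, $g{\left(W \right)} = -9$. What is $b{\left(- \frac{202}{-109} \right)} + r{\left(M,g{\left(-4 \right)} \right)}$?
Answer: $235$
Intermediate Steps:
$M = \frac{1}{214} \approx 0.0046729$
$r{\left(S,p \right)} = -14 - p$
$b{\left(P \right)} = 240$ ($b{\left(P \right)} = \left(-4\right)^{2} \cdot 15 = 16 \cdot 15 = 240$)
$b{\left(- \frac{202}{-109} \right)} + r{\left(M,g{\left(-4 \right)} \right)} = 240 - 5 = 235$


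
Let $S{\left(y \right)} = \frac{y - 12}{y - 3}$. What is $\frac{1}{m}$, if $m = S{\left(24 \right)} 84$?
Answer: $\frac{1}{48} \approx 0.020833$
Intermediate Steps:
$S{\left(y \right)} = \frac{-12 + y}{-3 + y}$ ($S{\left(y \right)} = \frac{y - 12}{-3 + y} = \frac{-12 + y}{-3 + y}$)
$m = 48$ ($m = \frac{-12 + 24}{-3 + 24} \cdot 84 = \frac{1}{21} \cdot 12 \cdot 84 = \frac{4}{7} \cdot 84 = 48$)
$\frac{1}{m} = \frac{1}{48}$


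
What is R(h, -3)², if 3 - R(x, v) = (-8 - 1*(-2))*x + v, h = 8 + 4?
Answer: 6084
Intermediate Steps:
h = 12
R(x, v) = 3 - v + 6*x (R(x, v) = 3 - ((-8 - 1*(-2))*x + v) = 3 - ((-8 + 2)*x + v) = 3 - (-6*x + v) = 3 - (v - 6*x) = 3 + (-v + 6*x) = 3 - v + 6*x)
R(h, -3)² = (3 - 1*(-3) + 6*12)² = (3 + 3 + 72)² = 78² = 6084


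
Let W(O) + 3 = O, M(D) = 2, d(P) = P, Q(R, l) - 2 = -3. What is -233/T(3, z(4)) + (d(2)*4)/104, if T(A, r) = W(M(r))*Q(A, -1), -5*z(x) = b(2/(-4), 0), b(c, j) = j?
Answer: -3028/13 ≈ -232.92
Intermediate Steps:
Q(R, l) = -1 (Q(R, l) = 2 - 3 = -1)
W(O) = -3 + O
z(x) = 0 (z(x) = -⅕*0 = 0)
T(A, r) = 1 (T(A, r) = (-3 + 2)*(-1) = -1*(-1) = 1)
-233/T(3, z(4)) + (d(2)*4)/104 = -233/1 + (2*4)/104 = -233*1 + 8*(1/104) = -233 + 1/13 = -3028/13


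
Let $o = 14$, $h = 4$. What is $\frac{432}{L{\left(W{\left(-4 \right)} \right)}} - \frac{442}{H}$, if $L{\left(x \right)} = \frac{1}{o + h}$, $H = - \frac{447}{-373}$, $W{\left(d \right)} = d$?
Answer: $\frac{3311006}{447} \approx 7407.2$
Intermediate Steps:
$H = \frac{447}{373}$ ($H = \left(-447\right) \left(- \frac{1}{373}\right) = \frac{447}{373} \approx 1.1984$)
$L{\left(x \right)} = \frac{1}{18}$ ($L{\left(x \right)} = \frac{1}{14 + 4} = \frac{1}{18}$)
$\frac{432}{L{\left(W{\left(-4 \right)} \right)}} - \frac{442}{H} = 432 \frac{1}{\frac{1}{18}} - \frac{442}{\frac{447}{373}} = 432 \cdot 18 - \frac{164866}{447} = 7776 - \frac{164866}{447} = \frac{3311006}{447}$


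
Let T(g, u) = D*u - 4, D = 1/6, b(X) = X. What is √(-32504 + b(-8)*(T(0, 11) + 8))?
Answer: 2*I*√73239/3 ≈ 180.42*I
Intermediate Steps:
D = ⅙ ≈ 0.16667
T(g, u) = -4 + u/6 (T(g, u) = u/6 - 4 = -4 + u/6)
√(-32504 + b(-8)*(T(0, 11) + 8)) = √(-32504 - 8*((-4 + (⅙)*11) + 8)) = √(-32504 - 8*((-4 + 11/6) + 8)) = √(-32504 - 8*(-13/6 + 8)) = √(-32504 - 8*35/6) = √(-32504 - 140/3) = √(-97652/3) = 2*I*√73239/3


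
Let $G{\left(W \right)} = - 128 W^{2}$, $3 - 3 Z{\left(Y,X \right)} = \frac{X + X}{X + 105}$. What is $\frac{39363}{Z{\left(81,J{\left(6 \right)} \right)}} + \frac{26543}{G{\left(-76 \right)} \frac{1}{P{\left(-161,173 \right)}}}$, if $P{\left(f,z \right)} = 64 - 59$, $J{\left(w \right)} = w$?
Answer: $\frac{170017181821}{4163584} \approx 40834.0$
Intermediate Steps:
$P{\left(f,z \right)} = 5$
$Z{\left(Y,X \right)} = 1 - \frac{2 X}{3 \left(105 + X\right)}$ ($Z{\left(Y,X \right)} = 1 - \frac{\left(X + X\right) \frac{1}{X + 105}}{3} = 1 - \frac{2 X \frac{1}{105 + X}}{3} = 1 - \frac{2 X}{3 \left(105 + X\right)}$)
$\frac{39363}{Z{\left(81,J{\left(6 \right)} \right)}} + \frac{26543}{G{\left(-76 \right)} \frac{1}{P{\left(-161,173 \right)}}} = \frac{39363}{\frac{1}{3} \frac{1}{105 + 6} \left(315 + 6\right)} + \frac{26543}{- 128 \left(-76\right)^{2} \cdot \frac{1}{5}} = \frac{39363}{\frac{1}{3} \cdot \frac{1}{111} \cdot 321} + \frac{26543}{\left(-128\right) 5776 \cdot \frac{1}{5}} = \frac{39363}{\frac{1}{3} \cdot \frac{1}{111} \cdot 321} + \frac{26543}{\left(-739328\right) \frac{1}{5}} = \frac{39363}{\frac{107}{111}} + \frac{26543}{- \frac{739328}{5}} = 39363 \cdot \frac{111}{107} + 26543 \left(- \frac{5}{739328}\right) = \frac{4369293}{107} - \frac{6985}{38912} = \frac{170017181821}{4163584}$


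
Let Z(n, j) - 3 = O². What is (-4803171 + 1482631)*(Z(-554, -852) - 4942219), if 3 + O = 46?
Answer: 16404686238180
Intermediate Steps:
O = 43 (O = -3 + 46 = 43)
Z(n, j) = 1852 (Z(n, j) = 3 + 43² = 3 + 1849 = 1852)
(-4803171 + 1482631)*(Z(-554, -852) - 4942219) = (-4803171 + 1482631)*(1852 - 4942219) = -3320540*(-4940367) = 16404686238180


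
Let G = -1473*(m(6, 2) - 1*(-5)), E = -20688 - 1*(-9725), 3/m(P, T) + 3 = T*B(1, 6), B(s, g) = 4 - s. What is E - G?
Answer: -2125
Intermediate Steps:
m(P, T) = 3/(-3 + 3*T) (m(P, T) = 3/(-3 + T*(4 - 1*1)) = 3/(-3 + T*(4 - 1)) = 3/(-3 + T*3) = 3/(-3 + 3*T))
E = -10963 (E = -20688 + 9725 = -10963)
G = -8838 (G = -1473*(1/(-1 + 2) - 1*(-5)) = -1473*(1/1 + 5) = -1473*(1 + 5) = -1473*6 = -8838)
E - G = -10963 - 1*(-8838) = -10963 + 8838 = -2125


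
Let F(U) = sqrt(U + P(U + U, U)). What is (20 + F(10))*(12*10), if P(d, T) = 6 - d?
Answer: 2400 + 240*I ≈ 2400.0 + 240.0*I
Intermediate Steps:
F(U) = sqrt(6 - U) (F(U) = sqrt(U + (6 - (U + U))) = sqrt(U + (6 - 2*U)) = sqrt(6 - U))
(20 + F(10))*(12*10) = (20 + sqrt(6 - 1*10))*(12*10) = (20 + sqrt(6 - 10))*120 = (20 + sqrt(-4))*120 = (20 + 2*I)*120 = 2400 + 240*I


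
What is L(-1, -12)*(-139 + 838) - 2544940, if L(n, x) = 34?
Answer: -2521174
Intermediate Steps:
L(-1, -12)*(-139 + 838) - 2544940 = 34*(-139 + 838) - 2544940 = 34*699 - 2544940 = 23766 - 2544940 = -2521174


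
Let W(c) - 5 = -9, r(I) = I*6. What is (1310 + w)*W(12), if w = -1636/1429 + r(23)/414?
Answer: -22449964/4287 ≈ -5236.8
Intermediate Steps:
r(I) = 6*I
W(c) = -4 (W(c) = 5 - 9 = -4)
w = -3479/4287 (w = -1636/1429 + (6*23)/414 = -1636*1/1429 + 138*(1/414) = -1636/1429 + 1/3 = -3479/4287 ≈ -0.81152)
(1310 + w)*W(12) = (1310 - 3479/4287)*(-4) = (5612491/4287)*(-4) = -22449964/4287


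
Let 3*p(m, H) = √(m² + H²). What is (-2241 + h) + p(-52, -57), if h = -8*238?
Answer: -4145 + √5953/3 ≈ -4119.3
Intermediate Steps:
h = -1904
p(m, H) = √(H² + m²)/3 (p(m, H) = √(m² + H²)/3 = √(H² + m²)/3)
(-2241 + h) + p(-52, -57) = (-2241 - 1904) + √((-57)² + (-52)²)/3 = -4145 + √(3249 + 2704)/3 = -4145 + √5953/3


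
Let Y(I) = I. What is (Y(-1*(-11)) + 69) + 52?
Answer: 132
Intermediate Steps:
(Y(-1*(-11)) + 69) + 52 = (-1*(-11) + 69) + 52 = (11 + 69) + 52 = 80 + 52 = 132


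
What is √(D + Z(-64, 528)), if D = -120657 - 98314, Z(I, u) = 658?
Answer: 3*I*√24257 ≈ 467.24*I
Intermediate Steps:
D = -218971
√(D + Z(-64, 528)) = √(-218971 + 658) = √(-218313) = 3*I*√24257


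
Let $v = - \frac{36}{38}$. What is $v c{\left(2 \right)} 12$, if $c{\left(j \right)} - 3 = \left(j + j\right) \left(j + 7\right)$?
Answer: $- \frac{8424}{19} \approx -443.37$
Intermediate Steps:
$c{\left(j \right)} = 3 + 2 j \left(7 + j\right)$ ($c{\left(j \right)} = 3 + \left(j + j\right) \left(j + 7\right) = 3 + 2 j \left(7 + j\right)$)
$v = - \frac{18}{19}$ ($v = \left(-36\right) \frac{1}{38} = - \frac{18}{19} \approx -0.94737$)
$v c{\left(2 \right)} 12 = - \frac{18 \left(3 + 2 \cdot 2^{2} + 14 \cdot 2\right)}{19} \cdot 12 = - \frac{18 \left(3 + 2 \cdot 4 + 28\right)}{19} \cdot 12 = - \frac{18 \left(3 + 8 + 28\right)}{19} \cdot 12 = \left(- \frac{18}{19}\right) 39 \cdot 12 = \left(- \frac{702}{19}\right) 12 = - \frac{8424}{19}$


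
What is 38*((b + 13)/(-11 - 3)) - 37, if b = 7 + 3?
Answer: -696/7 ≈ -99.429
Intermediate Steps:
b = 10
38*((b + 13)/(-11 - 3)) - 37 = 38*((10 + 13)/(-11 - 3)) - 37 = 38*(23/(-14)) - 37 = 38*(23*(-1/14)) - 37 = 38*(-23/14) - 37 = -437/7 - 37 = -696/7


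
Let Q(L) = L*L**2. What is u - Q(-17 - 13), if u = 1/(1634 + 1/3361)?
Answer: 148280628361/5491875 ≈ 27000.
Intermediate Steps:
Q(L) = L**3
u = 3361/5491875 (u = 1/(1634 + 1/3361) = 1/(5491875/3361) = 3361/5491875 ≈ 0.00061200)
u - Q(-17 - 13) = 3361/5491875 - (-17 - 13)**3 = 3361/5491875 - 1*(-30)**3 = 3361/5491875 - 1*(-27000) = 3361/5491875 + 27000 = 148280628361/5491875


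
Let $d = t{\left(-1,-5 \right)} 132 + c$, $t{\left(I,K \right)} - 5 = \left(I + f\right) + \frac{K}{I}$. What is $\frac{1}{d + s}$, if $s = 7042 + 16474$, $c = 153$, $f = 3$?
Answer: $\frac{1}{25253} \approx 3.9599 \cdot 10^{-5}$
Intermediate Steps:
$s = 23516$
$t{\left(I,K \right)} = 8 + I + \frac{K}{I}$ ($t{\left(I,K \right)} = 5 + \left(\left(I + 3\right) + \frac{K}{I}\right) = 5 + \left(\left(3 + I\right) + \frac{K}{I}\right) = 5 + \left(3 + I + \frac{K}{I}\right) = 8 + I + \frac{K}{I}$)
$d = 1737$ ($d = \left(8 - 1 - \frac{5}{-1}\right) 132 + 153 = \left(8 - 1 - -5\right) 132 + 153 = \left(8 - 1 + 5\right) 132 + 153 = 12 \cdot 132 + 153 = 1584 + 153 = 1737$)
$\frac{1}{d + s} = \frac{1}{1737 + 23516} = \frac{1}{25253}$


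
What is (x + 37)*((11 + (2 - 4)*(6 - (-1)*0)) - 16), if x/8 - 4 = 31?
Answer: -5389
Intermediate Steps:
x = 280 (x = 32 + 8*31 = 32 + 248 = 280)
(x + 37)*((11 + (2 - 4)*(6 - (-1)*0)) - 16) = (280 + 37)*((11 + (2 - 4)*(6 - (-1)*0)) - 16) = 317*((11 - 2*(6 - 1*0)) - 16) = 317*((11 - 2*(6 + 0)) - 16) = 317*((11 - 2*6) - 16) = 317*((11 - 12) - 16) = 317*(-1 - 16) = 317*(-17) = -5389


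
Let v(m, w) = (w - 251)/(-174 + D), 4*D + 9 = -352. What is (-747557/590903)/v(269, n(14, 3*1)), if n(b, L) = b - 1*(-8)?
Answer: -790167749/541267148 ≈ -1.4598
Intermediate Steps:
D = -361/4 (D = -9/4 + (¼)*(-352) = -9/4 - 88 = -361/4 ≈ -90.250)
n(b, L) = 8 + b (n(b, L) = b + 8 = 8 + b)
v(m, w) = 1004/1057 - 4*w/1057 (v(m, w) = (w - 251)/(-174 - 361/4) = (-251 + w)/(-1057/4) = (-251 + w)*(-4/1057) = 1004/1057 - 4*w/1057)
(-747557/590903)/v(269, n(14, 3*1)) = (-747557/590903)/(1004/1057 - 4*(8 + 14)/1057) = (-747557*1/590903)/(1004/1057 - 4/1057*22) = -747557/(590903*(1004/1057 - 88/1057)) = -747557/(590903*916/1057) = -747557/590903*1057/916 = -790167749/541267148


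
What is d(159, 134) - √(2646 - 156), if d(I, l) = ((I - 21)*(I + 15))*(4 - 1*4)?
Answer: -√2490 ≈ -49.900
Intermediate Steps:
d(I, l) = 0 (d(I, l) = ((-21 + I)*(15 + I))*(4 - 4) = ((-21 + I)*(15 + I))*0 = 0)
d(159, 134) - √(2646 - 156) = 0 - √(2646 - 156) = 0 - √2490 = -√2490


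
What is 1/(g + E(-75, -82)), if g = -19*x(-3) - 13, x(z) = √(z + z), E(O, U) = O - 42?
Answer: I/(-130*I + 19*√6) ≈ -0.0068184 + 0.002441*I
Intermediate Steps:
E(O, U) = -42 + O
x(z) = √2*√z (x(z) = √(2*z) = √2*√z)
g = -13 - 19*I*√6 (g = -19*√2*√(-3) - 13 = -19*√2*I*√3 - 13 = -19*I*√6 - 13 = -13 - 19*I*√6 ≈ -13.0 - 46.54*I)
1/(g + E(-75, -82)) = 1/((-13 - 19*I*√6) + (-42 - 75)) = 1/((-13 - 19*I*√6) - 117) = 1/(-130 - 19*I*√6)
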